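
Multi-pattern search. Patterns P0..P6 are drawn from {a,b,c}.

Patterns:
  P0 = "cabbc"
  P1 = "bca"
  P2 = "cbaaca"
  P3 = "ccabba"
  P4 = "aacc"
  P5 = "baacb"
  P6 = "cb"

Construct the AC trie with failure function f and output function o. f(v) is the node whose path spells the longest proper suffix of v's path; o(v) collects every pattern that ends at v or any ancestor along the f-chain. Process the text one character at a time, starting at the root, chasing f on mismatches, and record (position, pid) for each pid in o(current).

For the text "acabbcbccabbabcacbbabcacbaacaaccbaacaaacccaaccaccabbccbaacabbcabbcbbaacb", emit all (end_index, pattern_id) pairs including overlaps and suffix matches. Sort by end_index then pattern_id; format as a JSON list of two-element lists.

Construct AC machine:
Trie (insert patterns):
  n0 'ε': a→19 b→6 c→1
  n1 'c': a→2 b→9 c→14
  n2 'ca': b→3
  n3 'cab': b→4
  n4 'cabb': c→5
  n5 'cabbc': ·  [P0 ends]
  n6 'b': a→23 c→7
  n7 'bc': a→8
  n8 'bca': ·  [P1 ends]
  n9 'cb': a→10  [P6 ends]
  n10 'cba': a→11
  n11 'cbaa': c→12
  n12 'cbaac': a→13
  n13 'cbaaca': ·  [P2 ends]
  n14 'cc': a→15
  n15 'cca': b→16
  n16 'ccab': b→17
  n17 'ccabb': a→18
  n18 'ccabba': ·  [P3 ends]
  n19 'a': a→20
  n20 'aa': c→21
  n21 'aac': c→22
  n22 'aacc': ·  [P4 ends]
  n23 'ba': a→24
  n24 'baa': c→25
  n25 'baac': b→26
  n26 'baacb': ·  [P5 ends]

Failure links (BFS by depth):
  n1('c'): parent n0 fail=0; on 'c' 0 → fail=0;  out ∅∪∅=∅
  n6('b'): parent n0 fail=0; on 'b' 0 → fail=0;  out ∅∪∅=∅
  n19('a'): parent n0 fail=0; on 'a' 0 → fail=0;  out ∅∪∅=∅
  n2('ca'): parent n1 fail=0; on 'a' 0 → fail=19;  out ∅∪∅=∅
  n7('bc'): parent n6 fail=0; on 'c' 0 → fail=1;  out ∅∪∅=∅
  n9('cb'): parent n1 fail=0; on 'b' 0 → fail=6;  out {6}∪∅={6}
  n14('cc'): parent n1 fail=0; on 'c' 0 → fail=1;  out ∅∪∅=∅
  n20('aa'): parent n19 fail=0; on 'a' 0 → fail=19;  out ∅∪∅=∅
  n23('ba'): parent n6 fail=0; on 'a' 0 → fail=19;  out ∅∪∅=∅
  n3('cab'): parent n2 fail=19; on 'b' 19→0 → fail=6;  out ∅∪∅=∅
  n8('bca'): parent n7 fail=1; on 'a' 1 → fail=2;  out {1}∪∅={1}
  n10('cba'): parent n9 fail=6; on 'a' 6 → fail=23;  out ∅∪∅=∅
  n15('cca'): parent n14 fail=1; on 'a' 1 → fail=2;  out ∅∪∅=∅
  n21('aac'): parent n20 fail=19; on 'c' 19→0 → fail=1;  out ∅∪∅=∅
  n24('baa'): parent n23 fail=19; on 'a' 19 → fail=20;  out ∅∪∅=∅
  n4('cabb'): parent n3 fail=6; on 'b' 6→0 → fail=6;  out ∅∪∅=∅
  n11('cbaa'): parent n10 fail=23; on 'a' 23 → fail=24;  out ∅∪∅=∅
  n16('ccab'): parent n15 fail=2; on 'b' 2 → fail=3;  out ∅∪∅=∅
  n22('aacc'): parent n21 fail=1; on 'c' 1 → fail=14;  out {4}∪∅={4}
  n25('baac'): parent n24 fail=20; on 'c' 20 → fail=21;  out ∅∪∅=∅
  n5('cabbc'): parent n4 fail=6; on 'c' 6 → fail=7;  out {0}∪∅={0}
  n12('cbaac'): parent n11 fail=24; on 'c' 24 → fail=25;  out ∅∪∅=∅
  n17('ccabb'): parent n16 fail=3; on 'b' 3 → fail=4;  out ∅∪∅=∅
  n26('baacb'): parent n25 fail=21; on 'b' 21→1 → fail=9;  out {5}∪{6}={5,6}
  n13('cbaaca'): parent n12 fail=25; on 'a' 25→21→1 → fail=2;  out {2}∪∅={2}
  n18('ccabba'): parent n17 fail=4; on 'a' 4→6 → fail=23;  out {3}∪∅={3}

Text stream:
pos 0 'a': at 19
pos 1 'c': at 1 ·f
pos 2 'a': at 2
pos 3 'b': at 3
pos 4 'b': at 4
pos 5 'c': at 5  emit P0@[1:5]
pos 6 'b': at 9 ·f  emit P6@[5:6]
pos 7 'c': at 7 ·f
pos 8 'c': at 14 ·f
pos 9 'a': at 15
pos 10 'b': at 16
pos 11 'b': at 17
pos 12 'a': at 18  emit P3@[7:12]
pos 13 'b': at 6 ·f
pos 14 'c': at 7
pos 15 'a': at 8  emit P1@[13:15]
pos 16 'c': at 1 ·f
pos 17 'b': at 9  emit P6@[16:17]
pos 18 'b': at 6 ·f
pos 19 'a': at 23
pos 20 'b': at 6 ·f
pos 21 'c': at 7
pos 22 'a': at 8  emit P1@[20:22]
pos 23 'c': at 1 ·f
pos 24 'b': at 9  emit P6@[23:24]
pos 25 'a': at 10
pos 26 'a': at 11
pos 27 'c': at 12
pos 28 'a': at 13  emit P2@[23:28]
pos 29 'a': at 20 ·f
pos 30 'c': at 21
pos 31 'c': at 22  emit P4@[28:31]
pos 32 'b': at 9 ·f  emit P6@[31:32]
pos 33 'a': at 10
pos 34 'a': at 11
pos 35 'c': at 12
pos 36 'a': at 13  emit P2@[31:36]
pos 37 'a': at 20 ·f
pos 38 'a': at 20 ·f
pos 39 'c': at 21
pos 40 'c': at 22  emit P4@[37:40]
pos 41 'c': at 14 ·f
pos 42 'a': at 15
pos 43 'a': at 20 ·f
pos 44 'c': at 21
pos 45 'c': at 22  emit P4@[42:45]
pos 46 'a': at 15 ·f
pos 47 'c': at 1 ·f
pos 48 'c': at 14
pos 49 'a': at 15
pos 50 'b': at 16
pos 51 'b': at 17
pos 52 'c': at 5 ·f  emit P0@[48:52]
pos 53 'c': at 14 ·f
pos 54 'b': at 9 ·f  emit P6@[53:54]
pos 55 'a': at 10
pos 56 'a': at 11
pos 57 'c': at 12
pos 58 'a': at 13  emit P2@[53:58]
pos 59 'b': at 3 ·f
pos 60 'b': at 4
pos 61 'c': at 5  emit P0@[57:61]
pos 62 'a': at 8 ·f  emit P1@[60:62]
pos 63 'b': at 3 ·f
pos 64 'b': at 4
pos 65 'c': at 5  emit P0@[61:65]
pos 66 'b': at 9 ·f  emit P6@[65:66]
pos 67 'b': at 6 ·f
pos 68 'a': at 23
pos 69 'a': at 24
pos 70 'c': at 25
pos 71 'b': at 26  emit P5@[67:71],P6@[70:71]

Result: [[5,0],[6,6],[12,3],[15,1],[17,6],[22,1],[24,6],[28,2],[31,4],[32,6],[36,2],[40,4],[45,4],[52,0],[54,6],[58,2],[61,0],[62,1],[65,0],[66,6],[71,5],[71,6]]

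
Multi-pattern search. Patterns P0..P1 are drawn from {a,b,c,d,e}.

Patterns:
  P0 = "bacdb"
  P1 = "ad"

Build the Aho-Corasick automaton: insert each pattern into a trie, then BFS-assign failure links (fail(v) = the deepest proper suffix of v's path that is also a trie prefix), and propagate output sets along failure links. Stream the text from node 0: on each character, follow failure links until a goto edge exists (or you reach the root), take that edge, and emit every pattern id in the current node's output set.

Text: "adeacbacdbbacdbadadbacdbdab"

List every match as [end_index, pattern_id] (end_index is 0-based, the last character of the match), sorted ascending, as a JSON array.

Construct AC machine:
Trie (insert patterns):
  n0 'ε': a→6 b→1
  n1 'b': a→2
  n2 'ba': c→3
  n3 'bac': d→4
  n4 'bacd': b→5
  n5 'bacdb': ·  [P0 ends]
  n6 'a': d→7
  n7 'ad': ·  [P1 ends]

BFS fail/out derivation:
  n1('b'): parent n0 fail=0; on 'b' 0 → fail=0;  out ∅∪∅=∅
  n6('a'): parent n0 fail=0; on 'a' 0 → fail=0;  out ∅∪∅=∅
  n2('ba'): parent n1 fail=0; on 'a' 0 → fail=6;  out ∅∪∅=∅
  n7('ad'): parent n6 fail=0; on 'd' 0 → fail=0;  out {1}∪∅={1}
  n3('bac'): parent n2 fail=6; on 'c' 6→0 → fail=0;  out ∅∪∅=∅
  n4('bacd'): parent n3 fail=0; on 'd' 0 → fail=0;  out ∅∪∅=∅
  n5('bacdb'): parent n4 fail=0; on 'b' 0 → fail=1;  out {0}∪∅={0}

Scan:
[0] read 'a'  n0⇒n6
[1] read 'd'  n6⇒n7  → match P1@[0:1]
[2] read 'e'  n7⇒n0 (via fail)
[3] read 'a'  n0⇒n6
[4] read 'c'  n6⇒n0 (via fail)
[5] read 'b'  n0⇒n1
[6] read 'a'  n1⇒n2
[7] read 'c'  n2⇒n3
[8] read 'd'  n3⇒n4
[9] read 'b'  n4⇒n5  → match P0@[5:9]
[10] read 'b'  n5⇒n1 (via fail)
[11] read 'a'  n1⇒n2
[12] read 'c'  n2⇒n3
[13] read 'd'  n3⇒n4
[14] read 'b'  n4⇒n5  → match P0@[10:14]
[15] read 'a'  n5⇒n2 (via fail)
[16] read 'd'  n2⇒n7 (via fail)  → match P1@[15:16]
[17] read 'a'  n7⇒n6 (via fail)
[18] read 'd'  n6⇒n7  → match P1@[17:18]
[19] read 'b'  n7⇒n1 (via fail)
[20] read 'a'  n1⇒n2
[21] read 'c'  n2⇒n3
[22] read 'd'  n3⇒n4
[23] read 'b'  n4⇒n5  → match P0@[19:23]
[24] read 'd'  n5⇒n0 (via fail)
[25] read 'a'  n0⇒n6
[26] read 'b'  n6⇒n1 (via fail)

All matches (sorted): [[1,1],[9,0],[14,0],[16,1],[18,1],[23,0]]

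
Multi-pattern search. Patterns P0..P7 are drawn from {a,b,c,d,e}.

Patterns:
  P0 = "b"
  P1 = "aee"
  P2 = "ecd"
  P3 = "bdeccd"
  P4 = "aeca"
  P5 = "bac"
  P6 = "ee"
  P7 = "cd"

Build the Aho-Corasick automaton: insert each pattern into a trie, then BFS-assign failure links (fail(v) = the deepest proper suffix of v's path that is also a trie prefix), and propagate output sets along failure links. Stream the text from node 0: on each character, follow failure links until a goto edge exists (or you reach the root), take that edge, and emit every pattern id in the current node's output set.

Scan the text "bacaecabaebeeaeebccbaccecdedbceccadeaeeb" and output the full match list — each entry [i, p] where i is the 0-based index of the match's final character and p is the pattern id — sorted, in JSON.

Build:
Trie nodes:
  0='ε' goto a→2 b→1 c→18 e→5
  1='b' goto a→15 d→8  [P0 ends]
  2='a' goto e→3
  3='ae' goto c→13 e→4
  4='aee' goto ·  [P1 ends]
  5='e' goto c→6 e→17
  6='ec' goto d→7
  7='ecd' goto ·  [P2 ends]
  8='bd' goto e→9
  9='bde' goto c→10
  10='bdec' goto c→11
  11='bdecc' goto d→12
  12='bdeccd' goto ·  [P3 ends]
  13='aec' goto a→14
  14='aeca' goto ·  [P4 ends]
  15='ba' goto c→16
  16='bac' goto ·  [P5 ends]
  17='ee' goto ·  [P6 ends]
  18='c' goto d→19
  19='cd' goto ·  [P7 ends]

Failure links (BFS by depth):
  n1('b'): parent n0 fail=0; on 'b' 0 → fail=0;  out {0}∪∅={0}
  n2('a'): parent n0 fail=0; on 'a' 0 → fail=0;  out ∅∪∅=∅
  n5('e'): parent n0 fail=0; on 'e' 0 → fail=0;  out ∅∪∅=∅
  n18('c'): parent n0 fail=0; on 'c' 0 → fail=0;  out ∅∪∅=∅
  n3('ae'): parent n2 fail=0; on 'e' 0 → fail=5;  out ∅∪∅=∅
  n6('ec'): parent n5 fail=0; on 'c' 0 → fail=18;  out ∅∪∅=∅
  n8('bd'): parent n1 fail=0; on 'd' 0 → fail=0;  out ∅∪∅=∅
  n15('ba'): parent n1 fail=0; on 'a' 0 → fail=2;  out ∅∪∅=∅
  n17('ee'): parent n5 fail=0; on 'e' 0 → fail=5;  out {6}∪∅={6}
  n19('cd'): parent n18 fail=0; on 'd' 0 → fail=0;  out {7}∪∅={7}
  n4('aee'): parent n3 fail=5; on 'e' 5 → fail=17;  out {1}∪{6}={1,6}
  n7('ecd'): parent n6 fail=18; on 'd' 18 → fail=19;  out {2}∪{7}={2,7}
  n9('bde'): parent n8 fail=0; on 'e' 0 → fail=5;  out ∅∪∅=∅
  n13('aec'): parent n3 fail=5; on 'c' 5 → fail=6;  out ∅∪∅=∅
  n16('bac'): parent n15 fail=2; on 'c' 2→0 → fail=18;  out {5}∪∅={5}
  n10('bdec'): parent n9 fail=5; on 'c' 5 → fail=6;  out ∅∪∅=∅
  n14('aeca'): parent n13 fail=6; on 'a' 6→18→0 → fail=2;  out {4}∪∅={4}
  n11('bdecc'): parent n10 fail=6; on 'c' 6→18→0 → fail=18;  out ∅∪∅=∅
  n12('bdeccd'): parent n11 fail=18; on 'd' 18 → fail=19;  out {3}∪{7}={3,7}

Run:
i=0 'b': node 0→1  → match P0@[0:0]
i=1 'a': node 1→15
i=2 'c': node 15→16  → match P5@[0:2]
i=3 'a': node 16→2 (fail-walked)
i=4 'e': node 2→3
i=5 'c': node 3→13
i=6 'a': node 13→14  → match P4@[3:6]
i=7 'b': node 14→1 (fail-walked)  → match P0@[7:7]
i=8 'a': node 1→15
i=9 'e': node 15→3 (fail-walked)
i=10 'b': node 3→1 (fail-walked)  → match P0@[10:10]
i=11 'e': node 1→5 (fail-walked)
i=12 'e': node 5→17  → match P6@[11:12]
i=13 'a': node 17→2 (fail-walked)
i=14 'e': node 2→3
i=15 'e': node 3→4  → match P1@[13:15],P6@[14:15]
i=16 'b': node 4→1 (fail-walked)  → match P0@[16:16]
i=17 'c': node 1→18 (fail-walked)
i=18 'c': node 18→18 (fail-walked)
i=19 'b': node 18→1 (fail-walked)  → match P0@[19:19]
i=20 'a': node 1→15
i=21 'c': node 15→16  → match P5@[19:21]
i=22 'c': node 16→18 (fail-walked)
i=23 'e': node 18→5 (fail-walked)
i=24 'c': node 5→6
i=25 'd': node 6→7  → match P2@[23:25],P7@[24:25]
i=26 'e': node 7→5 (fail-walked)
i=27 'd': node 5→0 (fail-walked)
i=28 'b': node 0→1  → match P0@[28:28]
i=29 'c': node 1→18 (fail-walked)
i=30 'e': node 18→5 (fail-walked)
i=31 'c': node 5→6
i=32 'c': node 6→18 (fail-walked)
i=33 'a': node 18→2 (fail-walked)
i=34 'd': node 2→0 (fail-walked)
i=35 'e': node 0→5
i=36 'a': node 5→2 (fail-walked)
i=37 'e': node 2→3
i=38 'e': node 3→4  → match P1@[36:38],P6@[37:38]
i=39 'b': node 4→1 (fail-walked)  → match P0@[39:39]

Matches: [[0,0],[2,5],[6,4],[7,0],[10,0],[12,6],[15,1],[15,6],[16,0],[19,0],[21,5],[25,2],[25,7],[28,0],[38,1],[38,6],[39,0]]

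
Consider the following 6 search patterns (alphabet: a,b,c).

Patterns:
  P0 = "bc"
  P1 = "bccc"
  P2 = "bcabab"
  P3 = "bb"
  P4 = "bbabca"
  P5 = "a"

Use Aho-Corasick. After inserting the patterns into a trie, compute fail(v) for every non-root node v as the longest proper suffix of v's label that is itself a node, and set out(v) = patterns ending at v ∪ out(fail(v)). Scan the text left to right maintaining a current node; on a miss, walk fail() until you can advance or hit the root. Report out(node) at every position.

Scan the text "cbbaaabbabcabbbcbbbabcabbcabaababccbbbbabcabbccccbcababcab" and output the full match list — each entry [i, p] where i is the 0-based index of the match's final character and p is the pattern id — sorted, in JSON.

Build automaton:
Trie nodes:
  n0 'ε': a→14 b→1
  n1 'b': b→9 c→2
  n2 'bc': a→5 c→3  ←P0
  n3 'bcc': c→4
  n4 'bccc': ·  ←P1
  n5 'bca': b→6
  n6 'bcab': a→7
  n7 'bcaba': b→8
  n8 'bcabab': ·  ←P2
  n9 'bb': a→10  ←P3
  n10 'bba': b→11
  n11 'bbab': c→12
  n12 'bbabc': a→13
  n13 'bbabca': ·  ←P4
  n14 'a': ·  ←P5

Failure links (BFS by depth):
  n1('b'): parent n0 fail=0; on 'b' 0 → fail=0;  out ∅∪∅=∅
  n14('a'): parent n0 fail=0; on 'a' 0 → fail=0;  out {5}∪∅={5}
  n2('bc'): parent n1 fail=0; on 'c' 0 → fail=0;  out {0}∪∅={0}
  n9('bb'): parent n1 fail=0; on 'b' 0 → fail=1;  out {3}∪∅={3}
  n3('bcc'): parent n2 fail=0; on 'c' 0 → fail=0;  out ∅∪∅=∅
  n5('bca'): parent n2 fail=0; on 'a' 0 → fail=14;  out ∅∪{5}={5}
  n10('bba'): parent n9 fail=1; on 'a' 1→0 → fail=14;  out ∅∪{5}={5}
  n4('bccc'): parent n3 fail=0; on 'c' 0 → fail=0;  out {1}∪∅={1}
  n6('bcab'): parent n5 fail=14; on 'b' 14→0 → fail=1;  out ∅∪∅=∅
  n11('bbab'): parent n10 fail=14; on 'b' 14→0 → fail=1;  out ∅∪∅=∅
  n7('bcaba'): parent n6 fail=1; on 'a' 1→0 → fail=14;  out ∅∪{5}={5}
  n12('bbabc'): parent n11 fail=1; on 'c' 1 → fail=2;  out ∅∪{0}={0}
  n8('bcabab'): parent n7 fail=14; on 'b' 14→0 → fail=1;  out {2}∪∅={2}
  n13('bbabca'): parent n12 fail=2; on 'a' 2 → fail=5;  out {4}∪{5}={4,5}

Text stream:
[0] read 'c'  n0⇒n0
[1] read 'b'  n0⇒n1
[2] read 'b'  n1⇒n9  ** P3@[1:2]
[3] read 'a'  n9⇒n10  ** P5@[3:3]
[4] read 'a'  n10⇒n14 (fail-walked)  ** P5@[4:4]
[5] read 'a'  n14⇒n14 (fail-walked)  ** P5@[5:5]
[6] read 'b'  n14⇒n1 (fail-walked)
[7] read 'b'  n1⇒n9  ** P3@[6:7]
[8] read 'a'  n9⇒n10  ** P5@[8:8]
[9] read 'b'  n10⇒n11
[10] read 'c'  n11⇒n12  ** P0@[9:10]
[11] read 'a'  n12⇒n13  ** P4@[6:11],P5@[11:11]
[12] read 'b'  n13⇒n6 (fail-walked)
[13] read 'b'  n6⇒n9 (fail-walked)  ** P3@[12:13]
[14] read 'b'  n9⇒n9 (fail-walked)  ** P3@[13:14]
[15] read 'c'  n9⇒n2 (fail-walked)  ** P0@[14:15]
[16] read 'b'  n2⇒n1 (fail-walked)
[17] read 'b'  n1⇒n9  ** P3@[16:17]
[18] read 'b'  n9⇒n9 (fail-walked)  ** P3@[17:18]
[19] read 'a'  n9⇒n10  ** P5@[19:19]
[20] read 'b'  n10⇒n11
[21] read 'c'  n11⇒n12  ** P0@[20:21]
[22] read 'a'  n12⇒n13  ** P4@[17:22],P5@[22:22]
[23] read 'b'  n13⇒n6 (fail-walked)
[24] read 'b'  n6⇒n9 (fail-walked)  ** P3@[23:24]
[25] read 'c'  n9⇒n2 (fail-walked)  ** P0@[24:25]
[26] read 'a'  n2⇒n5  ** P5@[26:26]
[27] read 'b'  n5⇒n6
[28] read 'a'  n6⇒n7  ** P5@[28:28]
[29] read 'a'  n7⇒n14 (fail-walked)  ** P5@[29:29]
[30] read 'b'  n14⇒n1 (fail-walked)
[31] read 'a'  n1⇒n14 (fail-walked)  ** P5@[31:31]
[32] read 'b'  n14⇒n1 (fail-walked)
[33] read 'c'  n1⇒n2  ** P0@[32:33]
[34] read 'c'  n2⇒n3
[35] read 'b'  n3⇒n1 (fail-walked)
[36] read 'b'  n1⇒n9  ** P3@[35:36]
[37] read 'b'  n9⇒n9 (fail-walked)  ** P3@[36:37]
[38] read 'b'  n9⇒n9 (fail-walked)  ** P3@[37:38]
[39] read 'a'  n9⇒n10  ** P5@[39:39]
[40] read 'b'  n10⇒n11
[41] read 'c'  n11⇒n12  ** P0@[40:41]
[42] read 'a'  n12⇒n13  ** P4@[37:42],P5@[42:42]
[43] read 'b'  n13⇒n6 (fail-walked)
[44] read 'b'  n6⇒n9 (fail-walked)  ** P3@[43:44]
[45] read 'c'  n9⇒n2 (fail-walked)  ** P0@[44:45]
[46] read 'c'  n2⇒n3
[47] read 'c'  n3⇒n4  ** P1@[44:47]
[48] read 'c'  n4⇒n0 (fail-walked)
[49] read 'b'  n0⇒n1
[50] read 'c'  n1⇒n2  ** P0@[49:50]
[51] read 'a'  n2⇒n5  ** P5@[51:51]
[52] read 'b'  n5⇒n6
[53] read 'a'  n6⇒n7  ** P5@[53:53]
[54] read 'b'  n7⇒n8  ** P2@[49:54]
[55] read 'c'  n8⇒n2 (fail-walked)  ** P0@[54:55]
[56] read 'a'  n2⇒n5  ** P5@[56:56]
[57] read 'b'  n5⇒n6

Result: [[2,3],[3,5],[4,5],[5,5],[7,3],[8,5],[10,0],[11,4],[11,5],[13,3],[14,3],[15,0],[17,3],[18,3],[19,5],[21,0],[22,4],[22,5],[24,3],[25,0],[26,5],[28,5],[29,5],[31,5],[33,0],[36,3],[37,3],[38,3],[39,5],[41,0],[42,4],[42,5],[44,3],[45,0],[47,1],[50,0],[51,5],[53,5],[54,2],[55,0],[56,5]]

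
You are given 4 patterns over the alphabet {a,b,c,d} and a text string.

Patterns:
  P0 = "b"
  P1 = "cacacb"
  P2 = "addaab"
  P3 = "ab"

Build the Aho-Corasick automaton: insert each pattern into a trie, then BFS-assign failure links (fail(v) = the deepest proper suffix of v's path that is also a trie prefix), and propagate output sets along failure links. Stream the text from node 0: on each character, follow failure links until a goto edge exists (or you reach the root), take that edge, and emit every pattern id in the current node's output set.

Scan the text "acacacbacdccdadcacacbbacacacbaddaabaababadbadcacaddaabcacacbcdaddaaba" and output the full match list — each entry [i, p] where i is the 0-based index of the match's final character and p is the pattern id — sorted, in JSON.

Build automaton:
Trie (insert patterns):
  n0 'ε': a→8 b→1 c→2
  n1 'b': ·  [P0 ends]
  n2 'c': a→3
  n3 'ca': c→4
  n4 'cac': a→5
  n5 'caca': c→6
  n6 'cacac': b→7
  n7 'cacacb': ·  [P1 ends]
  n8 'a': b→14 d→9
  n9 'ad': d→10
  n10 'add': a→11
  n11 'adda': a→12
  n12 'addaa': b→13
  n13 'addaab': ·  [P2 ends]
  n14 'ab': ·  [P3 ends]

BFS fail/out derivation:
  n1('b'): parent n0 fail=0; on 'b' 0 → fail=0;  out {0}∪∅={0}
  n2('c'): parent n0 fail=0; on 'c' 0 → fail=0;  out ∅∪∅=∅
  n8('a'): parent n0 fail=0; on 'a' 0 → fail=0;  out ∅∪∅=∅
  n3('ca'): parent n2 fail=0; on 'a' 0 → fail=8;  out ∅∪∅=∅
  n9('ad'): parent n8 fail=0; on 'd' 0 → fail=0;  out ∅∪∅=∅
  n14('ab'): parent n8 fail=0; on 'b' 0 → fail=1;  out {3}∪{0}={0,3}
  n4('cac'): parent n3 fail=8; on 'c' 8→0 → fail=2;  out ∅∪∅=∅
  n10('add'): parent n9 fail=0; on 'd' 0 → fail=0;  out ∅∪∅=∅
  n5('caca'): parent n4 fail=2; on 'a' 2 → fail=3;  out ∅∪∅=∅
  n11('adda'): parent n10 fail=0; on 'a' 0 → fail=8;  out ∅∪∅=∅
  n6('cacac'): parent n5 fail=3; on 'c' 3 → fail=4;  out ∅∪∅=∅
  n12('addaa'): parent n11 fail=8; on 'a' 8→0 → fail=8;  out ∅∪∅=∅
  n7('cacacb'): parent n6 fail=4; on 'b' 4→2→0 → fail=1;  out {1}∪{0}={0,1}
  n13('addaab'): parent n12 fail=8; on 'b' 8 → fail=14;  out {2}∪{0,3}={0,2,3}

Scan:
[0] read 'a'  n0⇒n8
[1] read 'c'  n8⇒n2 ·f
[2] read 'a'  n2⇒n3
[3] read 'c'  n3⇒n4
[4] read 'a'  n4⇒n5
[5] read 'c'  n5⇒n6
[6] read 'b'  n6⇒n7  → match P0@[6:6],P1@[1:6]
[7] read 'a'  n7⇒n8 ·f
[8] read 'c'  n8⇒n2 ·f
[9] read 'd'  n2⇒n0 ·f
[10] read 'c'  n0⇒n2
[11] read 'c'  n2⇒n2 ·f
[12] read 'd'  n2⇒n0 ·f
[13] read 'a'  n0⇒n8
[14] read 'd'  n8⇒n9
[15] read 'c'  n9⇒n2 ·f
[16] read 'a'  n2⇒n3
[17] read 'c'  n3⇒n4
[18] read 'a'  n4⇒n5
[19] read 'c'  n5⇒n6
[20] read 'b'  n6⇒n7  → match P0@[20:20],P1@[15:20]
[21] read 'b'  n7⇒n1 ·f  → match P0@[21:21]
[22] read 'a'  n1⇒n8 ·f
[23] read 'c'  n8⇒n2 ·f
[24] read 'a'  n2⇒n3
[25] read 'c'  n3⇒n4
[26] read 'a'  n4⇒n5
[27] read 'c'  n5⇒n6
[28] read 'b'  n6⇒n7  → match P0@[28:28],P1@[23:28]
[29] read 'a'  n7⇒n8 ·f
[30] read 'd'  n8⇒n9
[31] read 'd'  n9⇒n10
[32] read 'a'  n10⇒n11
[33] read 'a'  n11⇒n12
[34] read 'b'  n12⇒n13  → match P0@[34:34],P2@[29:34],P3@[33:34]
[35] read 'a'  n13⇒n8 ·f
[36] read 'a'  n8⇒n8 ·f
[37] read 'b'  n8⇒n14  → match P0@[37:37],P3@[36:37]
[38] read 'a'  n14⇒n8 ·f
[39] read 'b'  n8⇒n14  → match P0@[39:39],P3@[38:39]
[40] read 'a'  n14⇒n8 ·f
[41] read 'd'  n8⇒n9
[42] read 'b'  n9⇒n1 ·f  → match P0@[42:42]
[43] read 'a'  n1⇒n8 ·f
[44] read 'd'  n8⇒n9
[45] read 'c'  n9⇒n2 ·f
[46] read 'a'  n2⇒n3
[47] read 'c'  n3⇒n4
[48] read 'a'  n4⇒n5
[49] read 'd'  n5⇒n9 ·f
[50] read 'd'  n9⇒n10
[51] read 'a'  n10⇒n11
[52] read 'a'  n11⇒n12
[53] read 'b'  n12⇒n13  → match P0@[53:53],P2@[48:53],P3@[52:53]
[54] read 'c'  n13⇒n2 ·f
[55] read 'a'  n2⇒n3
[56] read 'c'  n3⇒n4
[57] read 'a'  n4⇒n5
[58] read 'c'  n5⇒n6
[59] read 'b'  n6⇒n7  → match P0@[59:59],P1@[54:59]
[60] read 'c'  n7⇒n2 ·f
[61] read 'd'  n2⇒n0 ·f
[62] read 'a'  n0⇒n8
[63] read 'd'  n8⇒n9
[64] read 'd'  n9⇒n10
[65] read 'a'  n10⇒n11
[66] read 'a'  n11⇒n12
[67] read 'b'  n12⇒n13  → match P0@[67:67],P2@[62:67],P3@[66:67]
[68] read 'a'  n13⇒n8 ·f

Result: [[6,0],[6,1],[20,0],[20,1],[21,0],[28,0],[28,1],[34,0],[34,2],[34,3],[37,0],[37,3],[39,0],[39,3],[42,0],[53,0],[53,2],[53,3],[59,0],[59,1],[67,0],[67,2],[67,3]]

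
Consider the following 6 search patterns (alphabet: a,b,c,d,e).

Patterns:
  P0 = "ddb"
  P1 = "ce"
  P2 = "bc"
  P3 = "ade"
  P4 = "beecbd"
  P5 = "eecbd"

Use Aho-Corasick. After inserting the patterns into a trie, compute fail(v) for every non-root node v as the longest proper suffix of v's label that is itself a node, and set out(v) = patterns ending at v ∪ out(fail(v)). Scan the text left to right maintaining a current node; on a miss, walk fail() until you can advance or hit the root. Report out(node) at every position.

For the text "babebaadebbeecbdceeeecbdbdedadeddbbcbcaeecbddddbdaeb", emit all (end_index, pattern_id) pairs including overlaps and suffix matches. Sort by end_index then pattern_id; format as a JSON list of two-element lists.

Construct AC machine:
Trie (insert patterns):
  0='ε' goto a→8 b→6 c→4 d→1 e→16
  1='d' goto d→2
  2='dd' goto b→3
  3='ddb' goto ·  [P0 ends]
  4='c' goto e→5
  5='ce' goto ·  [P1 ends]
  6='b' goto c→7 e→11
  7='bc' goto ·  [P2 ends]
  8='a' goto d→9
  9='ad' goto e→10
  10='ade' goto ·  [P3 ends]
  11='be' goto e→12
  12='bee' goto c→13
  13='beec' goto b→14
  14='beecb' goto d→15
  15='beecbd' goto ·  [P4 ends]
  16='e' goto e→17
  17='ee' goto c→18
  18='eec' goto b→19
  19='eecb' goto d→20
  20='eecbd' goto ·  [P5 ends]

BFS fail/out derivation:
  fail(1) 'd': from fail(0)=0 chase 'd': 0 ⇒ 0;  out=∅∪out(0)=∅
  fail(4) 'c': from fail(0)=0 chase 'c': 0 ⇒ 0;  out=∅∪out(0)=∅
  fail(6) 'b': from fail(0)=0 chase 'b': 0 ⇒ 0;  out=∅∪out(0)=∅
  fail(8) 'a': from fail(0)=0 chase 'a': 0 ⇒ 0;  out=∅∪out(0)=∅
  fail(16) 'e': from fail(0)=0 chase 'e': 0 ⇒ 0;  out=∅∪out(0)=∅
  fail(2) 'dd': from fail(1)=0 chase 'd': 0 ⇒ 1;  out=∅∪out(1)=∅
  fail(5) 'ce': from fail(4)=0 chase 'e': 0 ⇒ 16;  out={1}∪out(16)={1}
  fail(7) 'bc': from fail(6)=0 chase 'c': 0 ⇒ 4;  out={2}∪out(4)={2}
  fail(9) 'ad': from fail(8)=0 chase 'd': 0 ⇒ 1;  out=∅∪out(1)=∅
  fail(11) 'be': from fail(6)=0 chase 'e': 0 ⇒ 16;  out=∅∪out(16)=∅
  fail(17) 'ee': from fail(16)=0 chase 'e': 0 ⇒ 16;  out=∅∪out(16)=∅
  fail(3) 'ddb': from fail(2)=1 chase 'b': 1→0 ⇒ 6;  out={0}∪out(6)={0}
  fail(10) 'ade': from fail(9)=1 chase 'e': 1→0 ⇒ 16;  out={3}∪out(16)={3}
  fail(12) 'bee': from fail(11)=16 chase 'e': 16 ⇒ 17;  out=∅∪out(17)=∅
  fail(18) 'eec': from fail(17)=16 chase 'c': 16→0 ⇒ 4;  out=∅∪out(4)=∅
  fail(13) 'beec': from fail(12)=17 chase 'c': 17 ⇒ 18;  out=∅∪out(18)=∅
  fail(19) 'eecb': from fail(18)=4 chase 'b': 4→0 ⇒ 6;  out=∅∪out(6)=∅
  fail(14) 'beecb': from fail(13)=18 chase 'b': 18 ⇒ 19;  out=∅∪out(19)=∅
  fail(20) 'eecbd': from fail(19)=6 chase 'd': 6→0 ⇒ 1;  out={5}∪out(1)={5}
  fail(15) 'beecbd': from fail(14)=19 chase 'd': 19 ⇒ 20;  out={4}∪out(20)={4,5}

Text stream:
i=0 'b': node 0→6
i=1 'a': node 6→8 (fail-walked)
i=2 'b': node 8→6 (fail-walked)
i=3 'e': node 6→11
i=4 'b': node 11→6 (fail-walked)
i=5 'a': node 6→8 (fail-walked)
i=6 'a': node 8→8 (fail-walked)
i=7 'd': node 8→9
i=8 'e': node 9→10  ** P3@[6:8]
i=9 'b': node 10→6 (fail-walked)
i=10 'b': node 6→6 (fail-walked)
i=11 'e': node 6→11
i=12 'e': node 11→12
i=13 'c': node 12→13
i=14 'b': node 13→14
i=15 'd': node 14→15  ** P4@[10:15],P5@[11:15]
i=16 'c': node 15→4 (fail-walked)
i=17 'e': node 4→5  ** P1@[16:17]
i=18 'e': node 5→17 (fail-walked)
i=19 'e': node 17→17 (fail-walked)
i=20 'e': node 17→17 (fail-walked)
i=21 'c': node 17→18
i=22 'b': node 18→19
i=23 'd': node 19→20  ** P5@[19:23]
i=24 'b': node 20→6 (fail-walked)
i=25 'd': node 6→1 (fail-walked)
i=26 'e': node 1→16 (fail-walked)
i=27 'd': node 16→1 (fail-walked)
i=28 'a': node 1→8 (fail-walked)
i=29 'd': node 8→9
i=30 'e': node 9→10  ** P3@[28:30]
i=31 'd': node 10→1 (fail-walked)
i=32 'd': node 1→2
i=33 'b': node 2→3  ** P0@[31:33]
i=34 'b': node 3→6 (fail-walked)
i=35 'c': node 6→7  ** P2@[34:35]
i=36 'b': node 7→6 (fail-walked)
i=37 'c': node 6→7  ** P2@[36:37]
i=38 'a': node 7→8 (fail-walked)
i=39 'e': node 8→16 (fail-walked)
i=40 'e': node 16→17
i=41 'c': node 17→18
i=42 'b': node 18→19
i=43 'd': node 19→20  ** P5@[39:43]
i=44 'd': node 20→2 (fail-walked)
i=45 'd': node 2→2 (fail-walked)
i=46 'd': node 2→2 (fail-walked)
i=47 'b': node 2→3  ** P0@[45:47]
i=48 'd': node 3→1 (fail-walked)
i=49 'a': node 1→8 (fail-walked)
i=50 'e': node 8→16 (fail-walked)
i=51 'b': node 16→6 (fail-walked)

Result: [[8,3],[15,4],[15,5],[17,1],[23,5],[30,3],[33,0],[35,2],[37,2],[43,5],[47,0]]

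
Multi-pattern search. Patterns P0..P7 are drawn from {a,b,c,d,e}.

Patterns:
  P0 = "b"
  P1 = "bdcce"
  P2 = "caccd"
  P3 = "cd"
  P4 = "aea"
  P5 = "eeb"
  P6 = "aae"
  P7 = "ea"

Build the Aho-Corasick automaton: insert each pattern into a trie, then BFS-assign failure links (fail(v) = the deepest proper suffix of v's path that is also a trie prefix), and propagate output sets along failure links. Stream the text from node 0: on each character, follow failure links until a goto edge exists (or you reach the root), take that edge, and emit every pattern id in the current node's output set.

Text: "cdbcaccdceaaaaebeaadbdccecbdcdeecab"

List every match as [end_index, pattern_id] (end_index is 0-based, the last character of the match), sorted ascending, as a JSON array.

Construct AC machine:
Trie nodes:
  0='ε' goto a→12 b→1 c→6 e→15
  1='b' goto d→2  ←P0
  2='bd' goto c→3
  3='bdc' goto c→4
  4='bdcc' goto e→5
  5='bdcce' goto ·  ←P1
  6='c' goto a→7 d→11
  7='ca' goto c→8
  8='cac' goto c→9
  9='cacc' goto d→10
  10='caccd' goto ·  ←P2
  11='cd' goto ·  ←P3
  12='a' goto a→18 e→13
  13='ae' goto a→14
  14='aea' goto ·  ←P4
  15='e' goto a→20 e→16
  16='ee' goto b→17
  17='eeb' goto ·  ←P5
  18='aa' goto e→19
  19='aae' goto ·  ←P6
  20='ea' goto ·  ←P7

BFS fail/out derivation:
  n1('b'): parent n0 fail=0; on 'b' 0 → fail=0;  out {0}∪∅={0}
  n6('c'): parent n0 fail=0; on 'c' 0 → fail=0;  out ∅∪∅=∅
  n12('a'): parent n0 fail=0; on 'a' 0 → fail=0;  out ∅∪∅=∅
  n15('e'): parent n0 fail=0; on 'e' 0 → fail=0;  out ∅∪∅=∅
  n2('bd'): parent n1 fail=0; on 'd' 0 → fail=0;  out ∅∪∅=∅
  n7('ca'): parent n6 fail=0; on 'a' 0 → fail=12;  out ∅∪∅=∅
  n11('cd'): parent n6 fail=0; on 'd' 0 → fail=0;  out {3}∪∅={3}
  n13('ae'): parent n12 fail=0; on 'e' 0 → fail=15;  out ∅∪∅=∅
  n16('ee'): parent n15 fail=0; on 'e' 0 → fail=15;  out ∅∪∅=∅
  n18('aa'): parent n12 fail=0; on 'a' 0 → fail=12;  out ∅∪∅=∅
  n20('ea'): parent n15 fail=0; on 'a' 0 → fail=12;  out {7}∪∅={7}
  n3('bdc'): parent n2 fail=0; on 'c' 0 → fail=6;  out ∅∪∅=∅
  n8('cac'): parent n7 fail=12; on 'c' 12→0 → fail=6;  out ∅∪∅=∅
  n14('aea'): parent n13 fail=15; on 'a' 15 → fail=20;  out {4}∪{7}={4,7}
  n17('eeb'): parent n16 fail=15; on 'b' 15→0 → fail=1;  out {5}∪{0}={0,5}
  n19('aae'): parent n18 fail=12; on 'e' 12 → fail=13;  out {6}∪∅={6}
  n4('bdcc'): parent n3 fail=6; on 'c' 6→0 → fail=6;  out ∅∪∅=∅
  n9('cacc'): parent n8 fail=6; on 'c' 6→0 → fail=6;  out ∅∪∅=∅
  n5('bdcce'): parent n4 fail=6; on 'e' 6→0 → fail=15;  out {1}∪∅={1}
  n10('caccd'): parent n9 fail=6; on 'd' 6 → fail=11;  out {2}∪{3}={2,3}

Text stream:
[0] read 'c'  n0⇒n6
[1] read 'd'  n6⇒n11  → match P3@[0:1]
[2] read 'b'  n11⇒n1 (fail-walked)  → match P0@[2:2]
[3] read 'c'  n1⇒n6 (fail-walked)
[4] read 'a'  n6⇒n7
[5] read 'c'  n7⇒n8
[6] read 'c'  n8⇒n9
[7] read 'd'  n9⇒n10  → match P2@[3:7],P3@[6:7]
[8] read 'c'  n10⇒n6 (fail-walked)
[9] read 'e'  n6⇒n15 (fail-walked)
[10] read 'a'  n15⇒n20  → match P7@[9:10]
[11] read 'a'  n20⇒n18 (fail-walked)
[12] read 'a'  n18⇒n18 (fail-walked)
[13] read 'a'  n18⇒n18 (fail-walked)
[14] read 'e'  n18⇒n19  → match P6@[12:14]
[15] read 'b'  n19⇒n1 (fail-walked)  → match P0@[15:15]
[16] read 'e'  n1⇒n15 (fail-walked)
[17] read 'a'  n15⇒n20  → match P7@[16:17]
[18] read 'a'  n20⇒n18 (fail-walked)
[19] read 'd'  n18⇒n0 (fail-walked)
[20] read 'b'  n0⇒n1  → match P0@[20:20]
[21] read 'd'  n1⇒n2
[22] read 'c'  n2⇒n3
[23] read 'c'  n3⇒n4
[24] read 'e'  n4⇒n5  → match P1@[20:24]
[25] read 'c'  n5⇒n6 (fail-walked)
[26] read 'b'  n6⇒n1 (fail-walked)  → match P0@[26:26]
[27] read 'd'  n1⇒n2
[28] read 'c'  n2⇒n3
[29] read 'd'  n3⇒n11 (fail-walked)  → match P3@[28:29]
[30] read 'e'  n11⇒n15 (fail-walked)
[31] read 'e'  n15⇒n16
[32] read 'c'  n16⇒n6 (fail-walked)
[33] read 'a'  n6⇒n7
[34] read 'b'  n7⇒n1 (fail-walked)  → match P0@[34:34]

Matches: [[1,3],[2,0],[7,2],[7,3],[10,7],[14,6],[15,0],[17,7],[20,0],[24,1],[26,0],[29,3],[34,0]]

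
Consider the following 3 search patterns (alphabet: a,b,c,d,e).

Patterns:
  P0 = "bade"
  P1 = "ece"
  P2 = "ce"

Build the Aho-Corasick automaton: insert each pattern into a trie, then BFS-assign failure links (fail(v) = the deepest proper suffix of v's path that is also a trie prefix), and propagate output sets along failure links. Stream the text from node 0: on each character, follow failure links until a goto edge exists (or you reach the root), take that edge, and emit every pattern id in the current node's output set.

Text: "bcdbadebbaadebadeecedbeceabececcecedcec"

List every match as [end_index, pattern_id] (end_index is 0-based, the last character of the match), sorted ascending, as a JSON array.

Construct AC machine:
Trie (insert patterns):
  n0 'ε': b→1 c→8 e→5
  n1 'b': a→2
  n2 'ba': d→3
  n3 'bad': e→4
  n4 'bade': ·  ←P0
  n5 'e': c→6
  n6 'ec': e→7
  n7 'ece': ·  ←P1
  n8 'c': e→9
  n9 'ce': ·  ←P2

BFS fail/out derivation:
  fail(1) 'b': from fail(0)=0 chase 'b': 0 ⇒ 0;  out=∅∪out(0)=∅
  fail(5) 'e': from fail(0)=0 chase 'e': 0 ⇒ 0;  out=∅∪out(0)=∅
  fail(8) 'c': from fail(0)=0 chase 'c': 0 ⇒ 0;  out=∅∪out(0)=∅
  fail(2) 'ba': from fail(1)=0 chase 'a': 0 ⇒ 0;  out=∅∪out(0)=∅
  fail(6) 'ec': from fail(5)=0 chase 'c': 0 ⇒ 8;  out=∅∪out(8)=∅
  fail(9) 'ce': from fail(8)=0 chase 'e': 0 ⇒ 5;  out={2}∪out(5)={2}
  fail(3) 'bad': from fail(2)=0 chase 'd': 0 ⇒ 0;  out=∅∪out(0)=∅
  fail(7) 'ece': from fail(6)=8 chase 'e': 8 ⇒ 9;  out={1}∪out(9)={1,2}
  fail(4) 'bade': from fail(3)=0 chase 'e': 0 ⇒ 5;  out={0}∪out(5)={0}

Run:
[0] read 'b'  n0⇒n1
[1] read 'c'  n1⇒n8 (fail-walked)
[2] read 'd'  n8⇒n0 (fail-walked)
[3] read 'b'  n0⇒n1
[4] read 'a'  n1⇒n2
[5] read 'd'  n2⇒n3
[6] read 'e'  n3⇒n4  ** P0@[3:6]
[7] read 'b'  n4⇒n1 (fail-walked)
[8] read 'b'  n1⇒n1 (fail-walked)
[9] read 'a'  n1⇒n2
[10] read 'a'  n2⇒n0 (fail-walked)
[11] read 'd'  n0⇒n0
[12] read 'e'  n0⇒n5
[13] read 'b'  n5⇒n1 (fail-walked)
[14] read 'a'  n1⇒n2
[15] read 'd'  n2⇒n3
[16] read 'e'  n3⇒n4  ** P0@[13:16]
[17] read 'e'  n4⇒n5 (fail-walked)
[18] read 'c'  n5⇒n6
[19] read 'e'  n6⇒n7  ** P1@[17:19],P2@[18:19]
[20] read 'd'  n7⇒n0 (fail-walked)
[21] read 'b'  n0⇒n1
[22] read 'e'  n1⇒n5 (fail-walked)
[23] read 'c'  n5⇒n6
[24] read 'e'  n6⇒n7  ** P1@[22:24],P2@[23:24]
[25] read 'a'  n7⇒n0 (fail-walked)
[26] read 'b'  n0⇒n1
[27] read 'e'  n1⇒n5 (fail-walked)
[28] read 'c'  n5⇒n6
[29] read 'e'  n6⇒n7  ** P1@[27:29],P2@[28:29]
[30] read 'c'  n7⇒n6 (fail-walked)
[31] read 'c'  n6⇒n8 (fail-walked)
[32] read 'e'  n8⇒n9  ** P2@[31:32]
[33] read 'c'  n9⇒n6 (fail-walked)
[34] read 'e'  n6⇒n7  ** P1@[32:34],P2@[33:34]
[35] read 'd'  n7⇒n0 (fail-walked)
[36] read 'c'  n0⇒n8
[37] read 'e'  n8⇒n9  ** P2@[36:37]
[38] read 'c'  n9⇒n6 (fail-walked)

All matches (sorted): [[6,0],[16,0],[19,1],[19,2],[24,1],[24,2],[29,1],[29,2],[32,2],[34,1],[34,2],[37,2]]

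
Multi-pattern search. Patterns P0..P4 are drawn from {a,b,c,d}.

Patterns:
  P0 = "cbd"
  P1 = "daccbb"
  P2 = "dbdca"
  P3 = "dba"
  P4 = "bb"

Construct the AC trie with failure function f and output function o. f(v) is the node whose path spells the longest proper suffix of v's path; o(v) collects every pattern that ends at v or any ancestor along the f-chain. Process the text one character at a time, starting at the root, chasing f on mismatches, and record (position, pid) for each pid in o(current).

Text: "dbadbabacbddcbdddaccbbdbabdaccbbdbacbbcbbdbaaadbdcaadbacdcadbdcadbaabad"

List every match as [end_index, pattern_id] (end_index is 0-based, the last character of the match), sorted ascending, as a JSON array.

Construct AC machine:
Trie (insert patterns):
  0='ε' goto b→15 c→1 d→4
  1='c' goto b→2
  2='cb' goto d→3
  3='cbd' goto ·  [P0 ends]
  4='d' goto a→5 b→10
  5='da' goto c→6
  6='dac' goto c→7
  7='dacc' goto b→8
  8='daccb' goto b→9
  9='daccbb' goto ·  [P1 ends]
  10='db' goto a→14 d→11
  11='dbd' goto c→12
  12='dbdc' goto a→13
  13='dbdca' goto ·  [P2 ends]
  14='dba' goto ·  [P3 ends]
  15='b' goto b→16
  16='bb' goto ·  [P4 ends]

Failure links (BFS by depth):
  fail(1) 'c': from fail(0)=0 chase 'c': 0 ⇒ 0;  out=∅∪out(0)=∅
  fail(4) 'd': from fail(0)=0 chase 'd': 0 ⇒ 0;  out=∅∪out(0)=∅
  fail(15) 'b': from fail(0)=0 chase 'b': 0 ⇒ 0;  out=∅∪out(0)=∅
  fail(2) 'cb': from fail(1)=0 chase 'b': 0 ⇒ 15;  out=∅∪out(15)=∅
  fail(5) 'da': from fail(4)=0 chase 'a': 0 ⇒ 0;  out=∅∪out(0)=∅
  fail(10) 'db': from fail(4)=0 chase 'b': 0 ⇒ 15;  out=∅∪out(15)=∅
  fail(16) 'bb': from fail(15)=0 chase 'b': 0 ⇒ 15;  out={4}∪out(15)={4}
  fail(3) 'cbd': from fail(2)=15 chase 'd': 15→0 ⇒ 4;  out={0}∪out(4)={0}
  fail(6) 'dac': from fail(5)=0 chase 'c': 0 ⇒ 1;  out=∅∪out(1)=∅
  fail(11) 'dbd': from fail(10)=15 chase 'd': 15→0 ⇒ 4;  out=∅∪out(4)=∅
  fail(14) 'dba': from fail(10)=15 chase 'a': 15→0 ⇒ 0;  out={3}∪out(0)={3}
  fail(7) 'dacc': from fail(6)=1 chase 'c': 1→0 ⇒ 1;  out=∅∪out(1)=∅
  fail(12) 'dbdc': from fail(11)=4 chase 'c': 4→0 ⇒ 1;  out=∅∪out(1)=∅
  fail(8) 'daccb': from fail(7)=1 chase 'b': 1 ⇒ 2;  out=∅∪out(2)=∅
  fail(13) 'dbdca': from fail(12)=1 chase 'a': 1→0 ⇒ 0;  out={2}∪out(0)={2}
  fail(9) 'daccbb': from fail(8)=2 chase 'b': 2→15 ⇒ 16;  out={1}∪out(16)={1,4}

Scan:
i=0 'd': node 0→4
i=1 'b': node 4→10
i=2 'a': node 10→14  ** P3@[0:2]
i=3 'd': node 14→4 ·f
i=4 'b': node 4→10
i=5 'a': node 10→14  ** P3@[3:5]
i=6 'b': node 14→15 ·f
i=7 'a': node 15→0 ·f
i=8 'c': node 0→1
i=9 'b': node 1→2
i=10 'd': node 2→3  ** P0@[8:10]
i=11 'd': node 3→4 ·f
i=12 'c': node 4→1 ·f
i=13 'b': node 1→2
i=14 'd': node 2→3  ** P0@[12:14]
i=15 'd': node 3→4 ·f
i=16 'd': node 4→4 ·f
i=17 'a': node 4→5
i=18 'c': node 5→6
i=19 'c': node 6→7
i=20 'b': node 7→8
i=21 'b': node 8→9  ** P1@[16:21],P4@[20:21]
i=22 'd': node 9→4 ·f
i=23 'b': node 4→10
i=24 'a': node 10→14  ** P3@[22:24]
i=25 'b': node 14→15 ·f
i=26 'd': node 15→4 ·f
i=27 'a': node 4→5
i=28 'c': node 5→6
i=29 'c': node 6→7
i=30 'b': node 7→8
i=31 'b': node 8→9  ** P1@[26:31],P4@[30:31]
i=32 'd': node 9→4 ·f
i=33 'b': node 4→10
i=34 'a': node 10→14  ** P3@[32:34]
i=35 'c': node 14→1 ·f
i=36 'b': node 1→2
i=37 'b': node 2→16 ·f  ** P4@[36:37]
i=38 'c': node 16→1 ·f
i=39 'b': node 1→2
i=40 'b': node 2→16 ·f  ** P4@[39:40]
i=41 'd': node 16→4 ·f
i=42 'b': node 4→10
i=43 'a': node 10→14  ** P3@[41:43]
i=44 'a': node 14→0 ·f
i=45 'a': node 0→0
i=46 'd': node 0→4
i=47 'b': node 4→10
i=48 'd': node 10→11
i=49 'c': node 11→12
i=50 'a': node 12→13  ** P2@[46:50]
i=51 'a': node 13→0 ·f
i=52 'd': node 0→4
i=53 'b': node 4→10
i=54 'a': node 10→14  ** P3@[52:54]
i=55 'c': node 14→1 ·f
i=56 'd': node 1→4 ·f
i=57 'c': node 4→1 ·f
i=58 'a': node 1→0 ·f
i=59 'd': node 0→4
i=60 'b': node 4→10
i=61 'd': node 10→11
i=62 'c': node 11→12
i=63 'a': node 12→13  ** P2@[59:63]
i=64 'd': node 13→4 ·f
i=65 'b': node 4→10
i=66 'a': node 10→14  ** P3@[64:66]
i=67 'a': node 14→0 ·f
i=68 'b': node 0→15
i=69 'a': node 15→0 ·f
i=70 'd': node 0→4

Matches: [[2,3],[5,3],[10,0],[14,0],[21,1],[21,4],[24,3],[31,1],[31,4],[34,3],[37,4],[40,4],[43,3],[50,2],[54,3],[63,2],[66,3]]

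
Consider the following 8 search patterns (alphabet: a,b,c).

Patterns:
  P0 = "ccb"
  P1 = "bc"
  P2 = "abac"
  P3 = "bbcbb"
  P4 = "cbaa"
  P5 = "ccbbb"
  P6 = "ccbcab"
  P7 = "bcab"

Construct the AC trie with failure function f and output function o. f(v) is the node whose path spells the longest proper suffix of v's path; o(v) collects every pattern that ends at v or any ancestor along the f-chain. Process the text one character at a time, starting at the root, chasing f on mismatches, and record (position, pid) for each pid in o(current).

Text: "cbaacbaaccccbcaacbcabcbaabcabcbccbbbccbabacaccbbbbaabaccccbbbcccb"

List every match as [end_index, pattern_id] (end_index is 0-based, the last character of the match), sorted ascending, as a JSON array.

Build:
Trie (insert patterns):
  0='ε' goto a→6 b→4 c→1
  1='c' goto b→14 c→2
  2='cc' goto b→3
  3='ccb' goto b→17 c→19  ←P0
  4='b' goto b→10 c→5
  5='bc' goto a→22  ←P1
  6='a' goto b→7
  7='ab' goto a→8
  8='aba' goto c→9
  9='abac' goto ·  ←P2
  10='bb' goto c→11
  11='bbc' goto b→12
  12='bbcb' goto b→13
  13='bbcbb' goto ·  ←P3
  14='cb' goto a→15
  15='cba' goto a→16
  16='cbaa' goto ·  ←P4
  17='ccbb' goto b→18
  18='ccbbb' goto ·  ←P5
  19='ccbc' goto a→20
  20='ccbca' goto b→21
  21='ccbcab' goto ·  ←P6
  22='bca' goto b→23
  23='bcab' goto ·  ←P7

BFS fail/out derivation:
  n1('c'): parent n0 fail=0; on 'c' 0 → fail=0;  out ∅∪∅=∅
  n4('b'): parent n0 fail=0; on 'b' 0 → fail=0;  out ∅∪∅=∅
  n6('a'): parent n0 fail=0; on 'a' 0 → fail=0;  out ∅∪∅=∅
  n2('cc'): parent n1 fail=0; on 'c' 0 → fail=1;  out ∅∪∅=∅
  n5('bc'): parent n4 fail=0; on 'c' 0 → fail=1;  out {1}∪∅={1}
  n7('ab'): parent n6 fail=0; on 'b' 0 → fail=4;  out ∅∪∅=∅
  n10('bb'): parent n4 fail=0; on 'b' 0 → fail=4;  out ∅∪∅=∅
  n14('cb'): parent n1 fail=0; on 'b' 0 → fail=4;  out ∅∪∅=∅
  n3('ccb'): parent n2 fail=1; on 'b' 1 → fail=14;  out {0}∪∅={0}
  n8('aba'): parent n7 fail=4; on 'a' 4→0 → fail=6;  out ∅∪∅=∅
  n11('bbc'): parent n10 fail=4; on 'c' 4 → fail=5;  out ∅∪{1}={1}
  n15('cba'): parent n14 fail=4; on 'a' 4→0 → fail=6;  out ∅∪∅=∅
  n22('bca'): parent n5 fail=1; on 'a' 1→0 → fail=6;  out ∅∪∅=∅
  n9('abac'): parent n8 fail=6; on 'c' 6→0 → fail=1;  out {2}∪∅={2}
  n12('bbcb'): parent n11 fail=5; on 'b' 5→1 → fail=14;  out ∅∪∅=∅
  n16('cbaa'): parent n15 fail=6; on 'a' 6→0 → fail=6;  out {4}∪∅={4}
  n17('ccbb'): parent n3 fail=14; on 'b' 14→4 → fail=10;  out ∅∪∅=∅
  n19('ccbc'): parent n3 fail=14; on 'c' 14→4 → fail=5;  out ∅∪{1}={1}
  n23('bcab'): parent n22 fail=6; on 'b' 6 → fail=7;  out {7}∪∅={7}
  n13('bbcbb'): parent n12 fail=14; on 'b' 14→4 → fail=10;  out {3}∪∅={3}
  n18('ccbbb'): parent n17 fail=10; on 'b' 10→4 → fail=10;  out {5}∪∅={5}
  n20('ccbca'): parent n19 fail=5; on 'a' 5 → fail=22;  out ∅∪∅=∅
  n21('ccbcab'): parent n20 fail=22; on 'b' 22 → fail=23;  out {6}∪{7}={6,7}

Scan:
pos 0 'c': at 1
pos 1 'b': at 14
pos 2 'a': at 15
pos 3 'a': at 16  emit P4@[0:3]
pos 4 'c': at 1 ·f
pos 5 'b': at 14
pos 6 'a': at 15
pos 7 'a': at 16  emit P4@[4:7]
pos 8 'c': at 1 ·f
pos 9 'c': at 2
pos 10 'c': at 2 ·f
pos 11 'c': at 2 ·f
pos 12 'b': at 3  emit P0@[10:12]
pos 13 'c': at 19  emit P1@[12:13]
pos 14 'a': at 20
pos 15 'a': at 6 ·f
pos 16 'c': at 1 ·f
pos 17 'b': at 14
pos 18 'c': at 5 ·f  emit P1@[17:18]
pos 19 'a': at 22
pos 20 'b': at 23  emit P7@[17:20]
pos 21 'c': at 5 ·f  emit P1@[20:21]
pos 22 'b': at 14 ·f
pos 23 'a': at 15
pos 24 'a': at 16  emit P4@[21:24]
pos 25 'b': at 7 ·f
pos 26 'c': at 5 ·f  emit P1@[25:26]
pos 27 'a': at 22
pos 28 'b': at 23  emit P7@[25:28]
pos 29 'c': at 5 ·f  emit P1@[28:29]
pos 30 'b': at 14 ·f
pos 31 'c': at 5 ·f  emit P1@[30:31]
pos 32 'c': at 2 ·f
pos 33 'b': at 3  emit P0@[31:33]
pos 34 'b': at 17
pos 35 'b': at 18  emit P5@[31:35]
pos 36 'c': at 11 ·f  emit P1@[35:36]
pos 37 'c': at 2 ·f
pos 38 'b': at 3  emit P0@[36:38]
pos 39 'a': at 15 ·f
pos 40 'b': at 7 ·f
pos 41 'a': at 8
pos 42 'c': at 9  emit P2@[39:42]
pos 43 'a': at 6 ·f
pos 44 'c': at 1 ·f
pos 45 'c': at 2
pos 46 'b': at 3  emit P0@[44:46]
pos 47 'b': at 17
pos 48 'b': at 18  emit P5@[44:48]
pos 49 'b': at 10 ·f
pos 50 'a': at 6 ·f
pos 51 'a': at 6 ·f
pos 52 'b': at 7
pos 53 'a': at 8
pos 54 'c': at 9  emit P2@[51:54]
pos 55 'c': at 2 ·f
pos 56 'c': at 2 ·f
pos 57 'c': at 2 ·f
pos 58 'b': at 3  emit P0@[56:58]
pos 59 'b': at 17
pos 60 'b': at 18  emit P5@[56:60]
pos 61 'c': at 11 ·f  emit P1@[60:61]
pos 62 'c': at 2 ·f
pos 63 'c': at 2 ·f
pos 64 'b': at 3  emit P0@[62:64]

Matches: [[3,4],[7,4],[12,0],[13,1],[18,1],[20,7],[21,1],[24,4],[26,1],[28,7],[29,1],[31,1],[33,0],[35,5],[36,1],[38,0],[42,2],[46,0],[48,5],[54,2],[58,0],[60,5],[61,1],[64,0]]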